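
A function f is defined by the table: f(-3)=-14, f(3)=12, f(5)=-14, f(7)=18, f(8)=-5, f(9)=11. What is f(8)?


Reading from the table at x = 8

-5


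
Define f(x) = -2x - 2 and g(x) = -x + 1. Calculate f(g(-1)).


g(-1) = 2
f(2) = -6

-6


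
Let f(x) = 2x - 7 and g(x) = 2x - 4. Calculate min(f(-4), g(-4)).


f(-4) = -15
g(-4) = -12
min = -15

-15


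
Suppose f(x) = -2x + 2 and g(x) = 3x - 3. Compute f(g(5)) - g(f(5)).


f(g(5)) = -22
g(f(5)) = -27
Difference = 5

5


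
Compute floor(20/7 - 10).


20/7 = 2.8571
2.8571 - 10 = -7.1429
floor(-7.1429) = -8

-8


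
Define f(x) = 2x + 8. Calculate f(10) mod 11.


f(10) = 28
28 mod 11 = 6

6


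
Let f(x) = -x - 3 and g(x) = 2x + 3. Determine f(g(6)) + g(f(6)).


f(g(6)) = -18
g(f(6)) = -15
Sum = -33

-33


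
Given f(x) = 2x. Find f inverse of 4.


2


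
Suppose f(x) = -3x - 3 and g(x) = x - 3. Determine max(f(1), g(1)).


f(1) = -6
g(1) = -2
max = -2

-2


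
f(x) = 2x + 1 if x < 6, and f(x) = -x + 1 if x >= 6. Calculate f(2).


5


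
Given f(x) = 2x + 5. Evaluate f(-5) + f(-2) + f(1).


3


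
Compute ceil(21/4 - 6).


21/4 = 5.25
5.25 - 6 = -0.75
ceil(-0.75) = 0

0


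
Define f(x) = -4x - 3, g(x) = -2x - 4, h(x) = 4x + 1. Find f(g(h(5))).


h(5) = 21
g(21) = -46
f(-46) = 181

181


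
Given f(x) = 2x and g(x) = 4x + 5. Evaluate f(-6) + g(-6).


f(-6) = -12
g(-6) = -19
Sum = -31

-31


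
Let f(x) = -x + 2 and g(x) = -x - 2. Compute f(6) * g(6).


f(6) = -4
g(6) = -8
Product = 32

32


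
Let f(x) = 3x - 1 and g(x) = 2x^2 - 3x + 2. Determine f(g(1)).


g(1) = 1
f(1) = 2

2


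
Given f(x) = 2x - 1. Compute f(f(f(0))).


-7


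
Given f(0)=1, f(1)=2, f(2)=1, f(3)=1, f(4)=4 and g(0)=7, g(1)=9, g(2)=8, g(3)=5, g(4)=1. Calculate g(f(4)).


f(4) = 4
g(4) = 1

1


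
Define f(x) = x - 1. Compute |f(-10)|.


f(-10) = -11
|-11| = 11

11


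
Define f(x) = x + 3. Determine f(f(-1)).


f(-1) = 2
f(2) = 5

5


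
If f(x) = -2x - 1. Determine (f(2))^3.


f(2) = -5
(-5)^3 = -125

-125


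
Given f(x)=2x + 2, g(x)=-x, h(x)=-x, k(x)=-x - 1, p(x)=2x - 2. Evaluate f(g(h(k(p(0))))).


p(0) = -2
k(-2) = 1
h(1) = -1
g(-1) = 1
f(1) = 4

4


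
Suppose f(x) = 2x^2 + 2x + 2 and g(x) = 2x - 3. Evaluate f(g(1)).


g(1) = -1
f(-1) = 2*(-1)^2 + 2*(-1) + 2 = 2

2


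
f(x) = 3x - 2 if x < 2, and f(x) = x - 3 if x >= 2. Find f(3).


0


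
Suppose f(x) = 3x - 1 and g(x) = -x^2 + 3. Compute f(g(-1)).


5


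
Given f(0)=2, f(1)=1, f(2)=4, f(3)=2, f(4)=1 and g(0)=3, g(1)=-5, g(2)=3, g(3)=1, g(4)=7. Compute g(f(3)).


f(3) = 2
g(2) = 3

3


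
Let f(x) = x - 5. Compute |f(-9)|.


f(-9) = -14
|-14| = 14

14


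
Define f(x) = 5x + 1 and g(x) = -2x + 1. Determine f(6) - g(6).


42


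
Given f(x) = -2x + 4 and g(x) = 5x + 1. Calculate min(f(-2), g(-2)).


-9


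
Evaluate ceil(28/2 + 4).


28/2 = 14
14 + 4 = 18
ceil(18) = 18

18


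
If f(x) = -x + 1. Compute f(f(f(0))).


f(0) = 1
f(1) = 0
f(0) = 1

1


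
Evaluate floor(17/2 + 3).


17/2 = 8.5
8.5 + 3 = 11.5
floor(11.5) = 11

11


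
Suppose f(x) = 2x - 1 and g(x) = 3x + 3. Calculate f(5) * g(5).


f(5) = 9
g(5) = 18
Product = 162

162


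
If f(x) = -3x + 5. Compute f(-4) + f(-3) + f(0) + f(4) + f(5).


f(-4) = 17
f(-3) = 14
f(0) = 5
f(4) = -7
f(5) = -10
Sum = 19

19


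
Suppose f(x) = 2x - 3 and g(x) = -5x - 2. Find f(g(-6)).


g(-6) = 28
f(28) = 53

53


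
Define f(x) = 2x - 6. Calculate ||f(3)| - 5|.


f(3) = 0
|0| = 0
|0 - 5| = 5

5


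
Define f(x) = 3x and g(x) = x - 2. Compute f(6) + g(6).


f(6) = 18
g(6) = 4
Sum = 22

22


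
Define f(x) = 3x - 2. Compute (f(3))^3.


f(3) = 7
(7)^3 = 343

343


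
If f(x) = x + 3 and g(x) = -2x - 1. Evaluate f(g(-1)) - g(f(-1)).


9


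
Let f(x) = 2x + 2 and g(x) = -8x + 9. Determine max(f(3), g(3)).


8


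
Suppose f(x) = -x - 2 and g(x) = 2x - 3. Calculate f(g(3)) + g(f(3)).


f(g(3)) = -5
g(f(3)) = -13
Sum = -18

-18


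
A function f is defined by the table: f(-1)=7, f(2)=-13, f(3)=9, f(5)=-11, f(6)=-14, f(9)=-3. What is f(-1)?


Reading from the table at x = -1

7


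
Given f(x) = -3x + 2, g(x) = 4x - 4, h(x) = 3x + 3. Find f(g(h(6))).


h(6) = 21
g(21) = 80
f(80) = -238

-238


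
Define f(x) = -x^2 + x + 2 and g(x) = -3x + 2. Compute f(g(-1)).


g(-1) = 5
f(5) = (-1)*(5)^2 + 1*(5) + 2 = -18

-18


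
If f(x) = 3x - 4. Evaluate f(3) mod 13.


f(3) = 5
5 mod 13 = 5

5


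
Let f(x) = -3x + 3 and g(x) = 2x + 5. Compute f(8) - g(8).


f(8) = -21
g(8) = 21
Difference = -42

-42


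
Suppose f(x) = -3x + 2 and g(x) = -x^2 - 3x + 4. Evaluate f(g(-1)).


g(-1) = 6
f(6) = -16

-16


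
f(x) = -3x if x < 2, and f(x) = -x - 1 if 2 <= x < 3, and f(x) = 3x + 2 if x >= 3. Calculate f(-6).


-6 satisfies x < 2
f(-6) = 18

18


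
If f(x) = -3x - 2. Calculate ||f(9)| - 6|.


f(9) = -29
|-29| = 29
|29 - 6| = 23

23


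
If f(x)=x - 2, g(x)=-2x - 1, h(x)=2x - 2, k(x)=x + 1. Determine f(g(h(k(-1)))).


k(-1) = 0
h(0) = -2
g(-2) = 3
f(3) = 1

1


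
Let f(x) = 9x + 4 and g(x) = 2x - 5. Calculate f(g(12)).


g(12) = 19
f(19) = 175

175


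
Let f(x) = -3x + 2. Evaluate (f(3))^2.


f(3) = -7
(-7)^2 = 49

49


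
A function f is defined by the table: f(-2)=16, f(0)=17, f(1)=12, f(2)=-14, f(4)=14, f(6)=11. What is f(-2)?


16


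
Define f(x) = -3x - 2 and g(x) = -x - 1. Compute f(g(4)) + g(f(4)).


26


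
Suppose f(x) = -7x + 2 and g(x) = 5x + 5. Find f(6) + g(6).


-5


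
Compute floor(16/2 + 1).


16/2 = 8
8 + 1 = 9
floor(9) = 9

9


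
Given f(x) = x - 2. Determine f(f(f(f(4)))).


f(4) = 2
f(2) = 0
f(0) = -2
f(-2) = -4

-4


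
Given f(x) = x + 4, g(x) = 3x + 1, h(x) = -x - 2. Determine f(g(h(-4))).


h(-4) = 2
g(2) = 7
f(7) = 11

11


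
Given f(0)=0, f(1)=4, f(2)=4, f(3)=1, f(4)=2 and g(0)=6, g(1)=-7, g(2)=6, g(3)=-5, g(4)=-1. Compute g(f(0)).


f(0) = 0
g(0) = 6

6


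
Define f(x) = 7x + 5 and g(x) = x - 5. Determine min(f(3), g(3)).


f(3) = 26
g(3) = -2
min = -2

-2


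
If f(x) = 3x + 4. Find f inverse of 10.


2


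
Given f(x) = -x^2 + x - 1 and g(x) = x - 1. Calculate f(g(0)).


g(0) = -1
f(-1) = (-1)*(-1)^2 + 1*(-1) - 1 = -3

-3


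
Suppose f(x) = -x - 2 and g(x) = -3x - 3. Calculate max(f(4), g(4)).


f(4) = -6
g(4) = -15
max = -6

-6


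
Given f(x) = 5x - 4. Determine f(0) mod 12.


8


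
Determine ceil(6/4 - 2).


6/4 = 1.5
1.5 - 2 = -0.5
ceil(-0.5) = 0

0


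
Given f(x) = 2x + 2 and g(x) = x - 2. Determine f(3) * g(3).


f(3) = 8
g(3) = 1
Product = 8

8


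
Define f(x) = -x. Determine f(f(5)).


f(5) = -5
f(-5) = 5

5


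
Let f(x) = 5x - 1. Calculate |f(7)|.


f(7) = 34
|34| = 34

34


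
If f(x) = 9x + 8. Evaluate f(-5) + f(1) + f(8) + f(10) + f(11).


f(-5) = -37
f(1) = 17
f(8) = 80
f(10) = 98
f(11) = 107
Sum = 265

265


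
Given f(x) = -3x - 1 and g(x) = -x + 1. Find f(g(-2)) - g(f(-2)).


-6


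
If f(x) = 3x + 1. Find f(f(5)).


f(5) = 16
f(16) = 49

49


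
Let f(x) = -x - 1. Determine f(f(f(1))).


f(1) = -2
f(-2) = 1
f(1) = -2

-2


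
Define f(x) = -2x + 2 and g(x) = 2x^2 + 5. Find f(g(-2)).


g(-2) = 13
f(13) = -24

-24


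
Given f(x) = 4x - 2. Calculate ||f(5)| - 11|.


f(5) = 18
|18| = 18
|18 - 11| = 7

7


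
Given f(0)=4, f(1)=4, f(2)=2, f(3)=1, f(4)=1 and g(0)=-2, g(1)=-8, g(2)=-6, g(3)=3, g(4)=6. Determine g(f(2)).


f(2) = 2
g(2) = -6

-6


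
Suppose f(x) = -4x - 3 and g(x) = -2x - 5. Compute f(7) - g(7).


f(7) = -31
g(7) = -19
Difference = -12

-12


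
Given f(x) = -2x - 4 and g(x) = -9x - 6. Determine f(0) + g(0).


f(0) = -4
g(0) = -6
Sum = -10

-10


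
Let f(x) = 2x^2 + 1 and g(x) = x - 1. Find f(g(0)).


g(0) = -1
f(-1) = 2*(-1)^2 + 1 = 3

3


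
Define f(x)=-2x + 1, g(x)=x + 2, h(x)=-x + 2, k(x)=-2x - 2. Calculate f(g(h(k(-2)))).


k(-2) = 2
h(2) = 0
g(0) = 2
f(2) = -3

-3


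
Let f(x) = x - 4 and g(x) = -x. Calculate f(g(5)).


g(5) = -5
f(-5) = -9

-9


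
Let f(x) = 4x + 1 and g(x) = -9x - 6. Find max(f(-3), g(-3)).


21


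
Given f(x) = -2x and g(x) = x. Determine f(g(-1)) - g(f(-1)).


f(g(-1)) = 2
g(f(-1)) = 2
Difference = 0

0


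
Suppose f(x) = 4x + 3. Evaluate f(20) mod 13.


f(20) = 83
83 mod 13 = 5

5


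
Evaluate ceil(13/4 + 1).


13/4 = 3.25
3.25 + 1 = 4.25
ceil(4.25) = 5

5


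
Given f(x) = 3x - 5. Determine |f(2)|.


f(2) = 1
|1| = 1

1


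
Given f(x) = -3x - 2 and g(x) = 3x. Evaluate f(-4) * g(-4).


f(-4) = 10
g(-4) = -12
Product = -120

-120


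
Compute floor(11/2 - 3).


11/2 = 5.5
5.5 - 3 = 2.5
floor(2.5) = 2

2


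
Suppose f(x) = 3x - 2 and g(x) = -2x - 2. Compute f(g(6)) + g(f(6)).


f(g(6)) = -44
g(f(6)) = -34
Sum = -78

-78


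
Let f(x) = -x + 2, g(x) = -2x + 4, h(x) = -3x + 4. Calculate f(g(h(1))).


h(1) = 1
g(1) = 2
f(2) = 0

0


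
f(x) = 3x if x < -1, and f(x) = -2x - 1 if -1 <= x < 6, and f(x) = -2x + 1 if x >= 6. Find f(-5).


-5 satisfies x < -1
f(-5) = -15

-15


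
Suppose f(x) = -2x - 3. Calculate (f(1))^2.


f(1) = -5
(-5)^2 = 25

25


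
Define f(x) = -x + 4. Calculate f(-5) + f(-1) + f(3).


f(-5) = 9
f(-1) = 5
f(3) = 1
Sum = 15

15


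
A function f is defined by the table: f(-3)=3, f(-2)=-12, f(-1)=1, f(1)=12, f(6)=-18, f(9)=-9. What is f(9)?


Reading from the table at x = 9

-9


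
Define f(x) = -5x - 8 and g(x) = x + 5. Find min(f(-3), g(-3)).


f(-3) = 7
g(-3) = 2
min = 2

2


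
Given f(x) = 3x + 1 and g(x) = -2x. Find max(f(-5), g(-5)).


f(-5) = -14
g(-5) = 10
max = 10

10


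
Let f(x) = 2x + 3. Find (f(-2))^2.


f(-2) = -1
(-1)^2 = 1

1


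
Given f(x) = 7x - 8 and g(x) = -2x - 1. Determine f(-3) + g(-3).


f(-3) = -29
g(-3) = 5
Sum = -24

-24


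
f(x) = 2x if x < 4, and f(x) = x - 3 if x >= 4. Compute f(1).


1 satisfies x < 4
f(1) = 2

2


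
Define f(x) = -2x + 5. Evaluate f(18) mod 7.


f(18) = -31
-31 mod 7 = 4

4


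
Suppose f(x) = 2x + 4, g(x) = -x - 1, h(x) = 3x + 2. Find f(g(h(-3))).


h(-3) = -7
g(-7) = 6
f(6) = 16

16


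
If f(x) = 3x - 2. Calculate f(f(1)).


f(1) = 1
f(1) = 1

1


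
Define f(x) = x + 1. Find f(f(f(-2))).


f(-2) = -1
f(-1) = 0
f(0) = 1

1


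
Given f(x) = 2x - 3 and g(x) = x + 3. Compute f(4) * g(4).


f(4) = 5
g(4) = 7
Product = 35

35


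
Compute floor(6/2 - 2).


6/2 = 3
3 - 2 = 1
floor(1) = 1

1


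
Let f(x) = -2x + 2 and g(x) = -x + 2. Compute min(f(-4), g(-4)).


f(-4) = 10
g(-4) = 6
min = 6

6


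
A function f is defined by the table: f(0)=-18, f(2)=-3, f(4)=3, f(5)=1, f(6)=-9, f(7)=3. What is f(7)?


3


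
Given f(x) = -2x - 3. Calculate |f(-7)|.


f(-7) = 11
|11| = 11

11


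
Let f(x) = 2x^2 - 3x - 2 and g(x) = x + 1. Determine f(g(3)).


g(3) = 4
f(4) = 2*(4)^2 - 3*(4) - 2 = 18

18


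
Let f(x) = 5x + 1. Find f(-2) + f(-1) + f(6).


f(-2) = -9
f(-1) = -4
f(6) = 31
Sum = 18

18


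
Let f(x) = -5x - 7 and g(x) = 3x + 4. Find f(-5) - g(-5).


f(-5) = 18
g(-5) = -11
Difference = 29

29


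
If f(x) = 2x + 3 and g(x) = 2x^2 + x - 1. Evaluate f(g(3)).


g(3) = 20
f(20) = 43

43


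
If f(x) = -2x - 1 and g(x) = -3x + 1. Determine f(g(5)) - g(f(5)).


f(g(5)) = 27
g(f(5)) = 34
Difference = -7

-7


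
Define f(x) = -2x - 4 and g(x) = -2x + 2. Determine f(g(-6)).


g(-6) = 14
f(14) = -32

-32


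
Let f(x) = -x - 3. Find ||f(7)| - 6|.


f(7) = -10
|-10| = 10
|10 - 6| = 4

4


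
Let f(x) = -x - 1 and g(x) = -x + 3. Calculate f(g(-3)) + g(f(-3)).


-6


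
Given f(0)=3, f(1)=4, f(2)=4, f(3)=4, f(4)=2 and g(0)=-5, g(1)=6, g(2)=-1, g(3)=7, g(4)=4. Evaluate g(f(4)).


f(4) = 2
g(2) = -1

-1


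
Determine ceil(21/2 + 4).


21/2 = 10.5
10.5 + 4 = 14.5
ceil(14.5) = 15

15


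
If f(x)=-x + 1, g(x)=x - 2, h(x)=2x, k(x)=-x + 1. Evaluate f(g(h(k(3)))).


7


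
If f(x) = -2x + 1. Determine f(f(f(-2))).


f(-2) = 5
f(5) = -9
f(-9) = 19

19


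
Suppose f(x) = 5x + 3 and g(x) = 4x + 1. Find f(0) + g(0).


f(0) = 3
g(0) = 1
Sum = 4

4


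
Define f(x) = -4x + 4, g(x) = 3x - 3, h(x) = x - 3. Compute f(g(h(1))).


h(1) = -2
g(-2) = -9
f(-9) = 40

40


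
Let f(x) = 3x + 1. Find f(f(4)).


f(4) = 13
f(13) = 40

40


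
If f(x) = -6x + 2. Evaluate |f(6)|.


f(6) = -34
|-34| = 34

34


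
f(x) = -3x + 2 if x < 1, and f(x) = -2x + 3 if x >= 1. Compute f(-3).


-3 satisfies x < 1
f(-3) = 11

11


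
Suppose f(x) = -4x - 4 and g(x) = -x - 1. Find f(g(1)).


g(1) = -2
f(-2) = 4

4


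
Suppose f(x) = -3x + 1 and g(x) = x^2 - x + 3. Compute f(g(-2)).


g(-2) = 9
f(9) = -26

-26


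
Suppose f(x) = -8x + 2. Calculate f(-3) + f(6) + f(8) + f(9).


f(-3) = 26
f(6) = -46
f(8) = -62
f(9) = -70
Sum = -152

-152


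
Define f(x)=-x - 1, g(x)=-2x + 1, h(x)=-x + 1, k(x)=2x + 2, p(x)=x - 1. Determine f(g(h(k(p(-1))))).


p(-1) = -2
k(-2) = -2
h(-2) = 3
g(3) = -5
f(-5) = 4

4


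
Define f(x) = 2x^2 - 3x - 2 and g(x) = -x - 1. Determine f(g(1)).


12


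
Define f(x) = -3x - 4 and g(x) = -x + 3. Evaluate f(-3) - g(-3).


f(-3) = 5
g(-3) = 6
Difference = -1

-1


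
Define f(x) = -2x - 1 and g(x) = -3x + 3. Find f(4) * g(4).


81


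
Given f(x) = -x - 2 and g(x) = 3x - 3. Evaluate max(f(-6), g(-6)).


f(-6) = 4
g(-6) = -21
max = 4

4


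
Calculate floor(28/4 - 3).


28/4 = 7
7 - 3 = 4
floor(4) = 4

4


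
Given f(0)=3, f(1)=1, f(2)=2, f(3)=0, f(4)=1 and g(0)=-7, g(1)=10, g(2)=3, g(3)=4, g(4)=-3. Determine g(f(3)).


f(3) = 0
g(0) = -7

-7


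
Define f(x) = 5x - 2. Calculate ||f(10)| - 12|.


f(10) = 48
|48| = 48
|48 - 12| = 36

36


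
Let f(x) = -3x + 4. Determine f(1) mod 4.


f(1) = 1
1 mod 4 = 1

1


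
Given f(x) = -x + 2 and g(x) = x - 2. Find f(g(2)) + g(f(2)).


f(g(2)) = 2
g(f(2)) = -2
Sum = 0

0


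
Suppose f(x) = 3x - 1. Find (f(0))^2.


f(0) = -1
(-1)^2 = 1

1


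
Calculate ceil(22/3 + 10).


22/3 = 7.3333
7.3333 + 10 = 17.3333
ceil(17.3333) = 18

18


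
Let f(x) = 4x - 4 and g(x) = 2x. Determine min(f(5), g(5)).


f(5) = 16
g(5) = 10
min = 10

10


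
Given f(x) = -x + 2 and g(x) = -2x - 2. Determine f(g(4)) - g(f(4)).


f(g(4)) = 12
g(f(4)) = 2
Difference = 10

10


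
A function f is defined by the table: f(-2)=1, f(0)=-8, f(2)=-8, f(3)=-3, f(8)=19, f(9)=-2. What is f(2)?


Reading from the table at x = 2

-8


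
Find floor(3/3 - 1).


3/3 = 1
1 - 1 = 0
floor(0) = 0

0


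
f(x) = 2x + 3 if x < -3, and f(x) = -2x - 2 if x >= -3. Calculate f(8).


8 satisfies x >= -3
f(8) = -18

-18


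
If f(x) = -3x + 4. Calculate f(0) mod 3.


f(0) = 4
4 mod 3 = 1

1


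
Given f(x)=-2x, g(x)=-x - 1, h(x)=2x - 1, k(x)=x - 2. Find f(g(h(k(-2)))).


-16


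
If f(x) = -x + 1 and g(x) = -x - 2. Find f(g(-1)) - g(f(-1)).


f(g(-1)) = 2
g(f(-1)) = -4
Difference = 6

6


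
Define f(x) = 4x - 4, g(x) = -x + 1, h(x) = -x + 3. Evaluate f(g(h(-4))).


h(-4) = 7
g(7) = -6
f(-6) = -28

-28


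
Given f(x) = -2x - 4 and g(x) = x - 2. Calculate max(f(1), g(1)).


f(1) = -6
g(1) = -1
max = -1

-1


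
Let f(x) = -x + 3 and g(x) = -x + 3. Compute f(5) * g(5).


f(5) = -2
g(5) = -2
Product = 4

4


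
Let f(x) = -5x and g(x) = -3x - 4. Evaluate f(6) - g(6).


f(6) = -30
g(6) = -22
Difference = -8

-8


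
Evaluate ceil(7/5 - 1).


1


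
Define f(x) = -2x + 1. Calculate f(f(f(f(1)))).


11


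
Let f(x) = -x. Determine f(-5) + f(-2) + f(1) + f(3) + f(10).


f(-5) = 5
f(-2) = 2
f(1) = -1
f(3) = -3
f(10) = -10
Sum = -7

-7


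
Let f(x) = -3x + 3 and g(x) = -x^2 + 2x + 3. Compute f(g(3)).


g(3) = 0
f(0) = 3

3


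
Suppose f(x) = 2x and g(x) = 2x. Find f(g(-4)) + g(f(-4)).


f(g(-4)) = -16
g(f(-4)) = -16
Sum = -32

-32


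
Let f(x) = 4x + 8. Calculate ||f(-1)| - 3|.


f(-1) = 4
|4| = 4
|4 - 3| = 1

1


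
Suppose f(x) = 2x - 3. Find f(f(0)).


-9


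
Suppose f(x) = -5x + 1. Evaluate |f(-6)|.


f(-6) = 31
|31| = 31

31


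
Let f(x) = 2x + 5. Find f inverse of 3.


Solve 2x + 5 = 3
x = (3 - 5) / 2 = -1

-1


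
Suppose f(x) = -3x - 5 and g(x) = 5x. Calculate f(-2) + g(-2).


f(-2) = 1
g(-2) = -10
Sum = -9

-9


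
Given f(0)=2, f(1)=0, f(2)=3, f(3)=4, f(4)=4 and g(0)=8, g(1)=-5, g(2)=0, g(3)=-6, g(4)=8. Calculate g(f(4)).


f(4) = 4
g(4) = 8

8


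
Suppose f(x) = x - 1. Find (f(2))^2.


f(2) = 1
(1)^2 = 1

1


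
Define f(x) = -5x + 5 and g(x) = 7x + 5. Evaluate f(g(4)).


g(4) = 33
f(33) = -160

-160


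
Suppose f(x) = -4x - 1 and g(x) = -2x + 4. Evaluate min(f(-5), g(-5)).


f(-5) = 19
g(-5) = 14
min = 14

14


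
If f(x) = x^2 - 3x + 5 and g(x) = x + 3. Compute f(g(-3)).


g(-3) = 0
f(0) = 1*(0)^2 - 3*(0) + 5 = 5

5


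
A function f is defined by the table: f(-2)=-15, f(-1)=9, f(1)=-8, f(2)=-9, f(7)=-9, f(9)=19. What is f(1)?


Reading from the table at x = 1

-8


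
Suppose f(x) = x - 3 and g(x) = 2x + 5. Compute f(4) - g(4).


-12


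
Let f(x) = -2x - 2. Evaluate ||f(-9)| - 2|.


f(-9) = 16
|16| = 16
|16 - 2| = 14

14


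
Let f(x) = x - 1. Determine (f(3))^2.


f(3) = 2
(2)^2 = 4

4


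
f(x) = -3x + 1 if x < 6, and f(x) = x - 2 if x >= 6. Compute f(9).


9 satisfies x >= 6
f(9) = 7

7


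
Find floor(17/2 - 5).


3


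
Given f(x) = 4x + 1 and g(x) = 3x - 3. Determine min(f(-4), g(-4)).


-15


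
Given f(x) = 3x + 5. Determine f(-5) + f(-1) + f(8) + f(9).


53


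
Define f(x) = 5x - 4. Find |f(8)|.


f(8) = 36
|36| = 36

36


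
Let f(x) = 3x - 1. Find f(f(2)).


f(2) = 5
f(5) = 14

14


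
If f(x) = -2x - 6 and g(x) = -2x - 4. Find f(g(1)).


g(1) = -6
f(-6) = 6

6


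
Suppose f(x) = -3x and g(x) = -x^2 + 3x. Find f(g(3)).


g(3) = 0
f(0) = 0

0


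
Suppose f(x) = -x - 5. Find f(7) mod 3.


f(7) = -12
-12 mod 3 = 0

0


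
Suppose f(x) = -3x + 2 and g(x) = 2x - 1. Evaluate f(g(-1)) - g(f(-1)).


f(g(-1)) = 11
g(f(-1)) = 9
Difference = 2

2


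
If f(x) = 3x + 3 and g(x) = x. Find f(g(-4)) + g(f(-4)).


f(g(-4)) = -9
g(f(-4)) = -9
Sum = -18

-18


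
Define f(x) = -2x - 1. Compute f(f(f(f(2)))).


37


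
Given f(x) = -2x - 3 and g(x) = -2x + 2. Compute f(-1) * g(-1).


f(-1) = -1
g(-1) = 4
Product = -4

-4


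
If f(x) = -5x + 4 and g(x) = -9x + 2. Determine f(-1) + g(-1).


20


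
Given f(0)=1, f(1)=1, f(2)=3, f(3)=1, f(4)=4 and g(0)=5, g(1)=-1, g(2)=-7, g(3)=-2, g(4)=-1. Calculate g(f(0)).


-1


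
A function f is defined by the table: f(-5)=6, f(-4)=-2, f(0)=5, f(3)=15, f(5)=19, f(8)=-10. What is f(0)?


Reading from the table at x = 0

5


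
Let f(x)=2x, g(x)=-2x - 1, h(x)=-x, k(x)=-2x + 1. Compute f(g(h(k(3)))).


k(3) = -5
h(-5) = 5
g(5) = -11
f(-11) = -22

-22


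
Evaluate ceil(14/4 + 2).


14/4 = 3.5
3.5 + 2 = 5.5
ceil(5.5) = 6

6


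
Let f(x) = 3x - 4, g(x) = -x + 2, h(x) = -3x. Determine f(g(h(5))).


h(5) = -15
g(-15) = 17
f(17) = 47

47


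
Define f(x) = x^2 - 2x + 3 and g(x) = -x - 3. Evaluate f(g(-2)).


6


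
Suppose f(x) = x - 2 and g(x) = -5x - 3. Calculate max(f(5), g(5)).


f(5) = 3
g(5) = -28
max = 3

3


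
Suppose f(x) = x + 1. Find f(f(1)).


f(1) = 2
f(2) = 3

3


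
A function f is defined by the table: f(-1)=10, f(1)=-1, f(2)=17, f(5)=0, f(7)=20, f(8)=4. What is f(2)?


17


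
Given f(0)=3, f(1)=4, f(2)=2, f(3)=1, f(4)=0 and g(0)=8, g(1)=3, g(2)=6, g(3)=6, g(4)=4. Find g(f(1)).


f(1) = 4
g(4) = 4

4


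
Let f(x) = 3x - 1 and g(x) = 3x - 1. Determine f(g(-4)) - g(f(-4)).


f(g(-4)) = -40
g(f(-4)) = -40
Difference = 0

0


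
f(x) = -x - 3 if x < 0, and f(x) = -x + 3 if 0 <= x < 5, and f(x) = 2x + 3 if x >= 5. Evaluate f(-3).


-3 satisfies x < 0
f(-3) = 0

0


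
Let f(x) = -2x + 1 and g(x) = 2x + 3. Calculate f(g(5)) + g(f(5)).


f(g(5)) = -25
g(f(5)) = -15
Sum = -40

-40


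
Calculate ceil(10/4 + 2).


10/4 = 2.5
2.5 + 2 = 4.5
ceil(4.5) = 5

5


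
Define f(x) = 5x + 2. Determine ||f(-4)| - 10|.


f(-4) = -18
|-18| = 18
|18 - 10| = 8

8


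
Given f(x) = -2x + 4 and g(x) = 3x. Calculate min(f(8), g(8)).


f(8) = -12
g(8) = 24
min = -12

-12


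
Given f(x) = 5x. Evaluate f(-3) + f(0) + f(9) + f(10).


f(-3) = -15
f(0) = 0
f(9) = 45
f(10) = 50
Sum = 80

80


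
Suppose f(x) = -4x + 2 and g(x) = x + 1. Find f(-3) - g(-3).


f(-3) = 14
g(-3) = -2
Difference = 16

16


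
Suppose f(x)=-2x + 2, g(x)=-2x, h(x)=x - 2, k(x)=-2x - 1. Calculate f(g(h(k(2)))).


k(2) = -5
h(-5) = -7
g(-7) = 14
f(14) = -26

-26


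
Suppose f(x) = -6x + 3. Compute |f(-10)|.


f(-10) = 63
|63| = 63

63


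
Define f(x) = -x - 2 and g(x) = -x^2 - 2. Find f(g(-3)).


g(-3) = -11
f(-11) = 9

9


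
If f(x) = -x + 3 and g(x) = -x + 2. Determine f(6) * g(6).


f(6) = -3
g(6) = -4
Product = 12

12


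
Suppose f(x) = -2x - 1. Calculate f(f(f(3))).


f(3) = -7
f(-7) = 13
f(13) = -27

-27


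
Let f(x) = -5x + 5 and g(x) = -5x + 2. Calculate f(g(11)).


g(11) = -53
f(-53) = 270

270


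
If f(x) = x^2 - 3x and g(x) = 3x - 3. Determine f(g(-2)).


g(-2) = -9
f(-9) = 1*(-9)^2 - 3*(-9) = 108

108


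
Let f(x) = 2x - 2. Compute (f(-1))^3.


f(-1) = -4
(-4)^3 = -64

-64


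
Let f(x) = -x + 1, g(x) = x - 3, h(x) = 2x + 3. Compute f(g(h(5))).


-9


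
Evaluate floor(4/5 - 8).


-8


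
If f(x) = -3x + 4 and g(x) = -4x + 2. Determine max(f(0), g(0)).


f(0) = 4
g(0) = 2
max = 4

4


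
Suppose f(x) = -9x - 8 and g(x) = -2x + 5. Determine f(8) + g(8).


f(8) = -80
g(8) = -11
Sum = -91

-91


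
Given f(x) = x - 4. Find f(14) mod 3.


f(14) = 10
10 mod 3 = 1

1


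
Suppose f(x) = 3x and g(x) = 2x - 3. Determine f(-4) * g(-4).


f(-4) = -12
g(-4) = -11
Product = 132

132


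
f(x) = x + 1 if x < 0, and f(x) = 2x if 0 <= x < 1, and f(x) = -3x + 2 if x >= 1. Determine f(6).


6 satisfies x >= 1
f(6) = -16

-16


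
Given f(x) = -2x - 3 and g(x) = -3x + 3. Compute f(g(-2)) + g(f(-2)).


f(g(-2)) = -21
g(f(-2)) = 0
Sum = -21

-21


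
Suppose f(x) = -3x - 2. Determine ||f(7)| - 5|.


f(7) = -23
|-23| = 23
|23 - 5| = 18

18


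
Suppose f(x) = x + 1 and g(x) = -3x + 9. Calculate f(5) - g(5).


12


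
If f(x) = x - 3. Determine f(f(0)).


f(0) = -3
f(-3) = -6

-6


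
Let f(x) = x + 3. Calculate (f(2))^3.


f(2) = 5
(5)^3 = 125

125


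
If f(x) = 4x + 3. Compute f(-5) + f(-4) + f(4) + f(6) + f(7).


f(-5) = -17
f(-4) = -13
f(4) = 19
f(6) = 27
f(7) = 31
Sum = 47

47


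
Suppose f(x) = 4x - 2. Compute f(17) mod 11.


f(17) = 66
66 mod 11 = 0

0


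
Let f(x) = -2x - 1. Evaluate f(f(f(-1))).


f(-1) = 1
f(1) = -3
f(-3) = 5

5


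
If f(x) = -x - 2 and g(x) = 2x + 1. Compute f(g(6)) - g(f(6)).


f(g(6)) = -15
g(f(6)) = -15
Difference = 0

0


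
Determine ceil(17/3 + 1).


17/3 = 5.6667
5.6667 + 1 = 6.6667
ceil(6.6667) = 7

7


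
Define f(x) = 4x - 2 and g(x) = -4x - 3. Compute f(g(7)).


g(7) = -31
f(-31) = -126

-126


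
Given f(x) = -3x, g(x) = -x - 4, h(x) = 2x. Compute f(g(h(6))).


h(6) = 12
g(12) = -16
f(-16) = 48

48


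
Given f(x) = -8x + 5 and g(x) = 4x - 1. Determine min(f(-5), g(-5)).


f(-5) = 45
g(-5) = -21
min = -21

-21


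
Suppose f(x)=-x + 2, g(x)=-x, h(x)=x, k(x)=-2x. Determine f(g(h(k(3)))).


k(3) = -6
h(-6) = -6
g(-6) = 6
f(6) = -4

-4


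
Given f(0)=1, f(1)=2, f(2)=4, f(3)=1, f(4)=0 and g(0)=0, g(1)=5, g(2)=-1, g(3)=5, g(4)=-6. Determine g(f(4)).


f(4) = 0
g(0) = 0

0


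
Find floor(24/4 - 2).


24/4 = 6
6 - 2 = 4
floor(4) = 4

4


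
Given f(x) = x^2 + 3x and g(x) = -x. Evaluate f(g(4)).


g(4) = -4
f(-4) = 1*(-4)^2 + 3*(-4) = 4

4


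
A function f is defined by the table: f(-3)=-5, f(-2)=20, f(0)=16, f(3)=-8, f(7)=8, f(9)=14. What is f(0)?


Reading from the table at x = 0

16


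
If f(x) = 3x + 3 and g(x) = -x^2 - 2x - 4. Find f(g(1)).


-18


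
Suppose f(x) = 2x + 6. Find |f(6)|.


f(6) = 18
|18| = 18

18


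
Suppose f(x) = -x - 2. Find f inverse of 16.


Solve -x - 2 = 16
x = (16 + 2) / (-1) = -18

-18


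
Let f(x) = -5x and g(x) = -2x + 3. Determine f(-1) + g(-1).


10


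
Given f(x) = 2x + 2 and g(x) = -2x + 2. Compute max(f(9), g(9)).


f(9) = 20
g(9) = -16
max = 20

20


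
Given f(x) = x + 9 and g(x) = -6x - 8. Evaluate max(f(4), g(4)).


f(4) = 13
g(4) = -32
max = 13

13


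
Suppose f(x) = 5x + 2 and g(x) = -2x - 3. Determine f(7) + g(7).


f(7) = 37
g(7) = -17
Sum = 20

20


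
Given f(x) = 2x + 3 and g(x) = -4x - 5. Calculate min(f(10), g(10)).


-45


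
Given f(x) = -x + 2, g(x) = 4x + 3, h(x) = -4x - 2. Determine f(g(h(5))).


h(5) = -22
g(-22) = -85
f(-85) = 87

87


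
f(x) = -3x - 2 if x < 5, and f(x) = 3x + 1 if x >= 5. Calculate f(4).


4 satisfies x < 5
f(4) = -14

-14


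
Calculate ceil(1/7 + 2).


1/7 = 0.1429
0.1429 + 2 = 2.1429
ceil(2.1429) = 3

3


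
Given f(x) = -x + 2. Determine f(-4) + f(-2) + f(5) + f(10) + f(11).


f(-4) = 6
f(-2) = 4
f(5) = -3
f(10) = -8
f(11) = -9
Sum = -10

-10


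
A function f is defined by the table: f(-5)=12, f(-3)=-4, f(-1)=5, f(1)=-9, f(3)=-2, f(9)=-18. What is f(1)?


Reading from the table at x = 1

-9


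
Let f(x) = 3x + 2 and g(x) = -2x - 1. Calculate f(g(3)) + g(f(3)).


-42


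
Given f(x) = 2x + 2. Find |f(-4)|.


f(-4) = -6
|-6| = 6

6


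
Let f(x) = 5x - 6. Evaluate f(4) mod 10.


4


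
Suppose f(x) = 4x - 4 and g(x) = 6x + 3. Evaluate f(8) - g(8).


f(8) = 28
g(8) = 51
Difference = -23

-23


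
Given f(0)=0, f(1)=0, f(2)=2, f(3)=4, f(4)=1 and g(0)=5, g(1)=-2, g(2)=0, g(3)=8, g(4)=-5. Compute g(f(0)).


f(0) = 0
g(0) = 5

5


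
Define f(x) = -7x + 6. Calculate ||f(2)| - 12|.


f(2) = -8
|-8| = 8
|8 - 12| = 4

4


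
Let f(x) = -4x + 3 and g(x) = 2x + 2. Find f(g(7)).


g(7) = 16
f(16) = -61

-61


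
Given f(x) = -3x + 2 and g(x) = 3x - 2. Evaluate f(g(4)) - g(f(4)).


f(g(4)) = -28
g(f(4)) = -32
Difference = 4

4


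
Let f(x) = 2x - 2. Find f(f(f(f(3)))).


f(3) = 4
f(4) = 6
f(6) = 10
f(10) = 18

18


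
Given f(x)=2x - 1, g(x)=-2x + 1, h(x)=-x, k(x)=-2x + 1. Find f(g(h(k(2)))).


k(2) = -3
h(-3) = 3
g(3) = -5
f(-5) = -11

-11


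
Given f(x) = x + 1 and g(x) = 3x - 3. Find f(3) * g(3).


f(3) = 4
g(3) = 6
Product = 24

24


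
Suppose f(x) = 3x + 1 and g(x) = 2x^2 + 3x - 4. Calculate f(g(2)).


g(2) = 10
f(10) = 31

31


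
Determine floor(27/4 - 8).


27/4 = 6.75
6.75 - 8 = -1.25
floor(-1.25) = -2

-2


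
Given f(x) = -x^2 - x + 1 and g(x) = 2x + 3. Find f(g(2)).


g(2) = 7
f(7) = (-1)*(7)^2 - 1*(7) + 1 = -55

-55


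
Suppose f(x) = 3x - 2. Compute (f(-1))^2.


25


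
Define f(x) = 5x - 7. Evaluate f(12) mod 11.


f(12) = 53
53 mod 11 = 9

9


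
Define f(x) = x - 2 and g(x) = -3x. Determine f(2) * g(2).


f(2) = 0
g(2) = -6
Product = 0

0


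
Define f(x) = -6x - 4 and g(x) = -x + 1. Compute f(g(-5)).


g(-5) = 6
f(6) = -40

-40


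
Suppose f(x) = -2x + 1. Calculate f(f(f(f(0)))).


-5


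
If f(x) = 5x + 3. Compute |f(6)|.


f(6) = 33
|33| = 33

33


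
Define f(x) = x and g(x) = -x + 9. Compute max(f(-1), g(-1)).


f(-1) = -1
g(-1) = 10
max = 10

10


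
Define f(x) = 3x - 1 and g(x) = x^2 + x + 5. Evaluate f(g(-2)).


g(-2) = 7
f(7) = 20

20


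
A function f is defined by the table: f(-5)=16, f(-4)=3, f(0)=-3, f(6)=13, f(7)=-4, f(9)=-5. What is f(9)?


Reading from the table at x = 9

-5


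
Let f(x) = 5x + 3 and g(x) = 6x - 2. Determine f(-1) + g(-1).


f(-1) = -2
g(-1) = -8
Sum = -10

-10


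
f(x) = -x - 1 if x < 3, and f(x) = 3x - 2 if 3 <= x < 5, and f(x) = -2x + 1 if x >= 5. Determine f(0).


0 satisfies x < 3
f(0) = -1

-1


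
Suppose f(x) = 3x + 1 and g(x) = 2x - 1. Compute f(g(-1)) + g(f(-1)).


f(g(-1)) = -8
g(f(-1)) = -5
Sum = -13

-13


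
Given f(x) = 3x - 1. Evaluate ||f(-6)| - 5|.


f(-6) = -19
|-19| = 19
|19 - 5| = 14

14


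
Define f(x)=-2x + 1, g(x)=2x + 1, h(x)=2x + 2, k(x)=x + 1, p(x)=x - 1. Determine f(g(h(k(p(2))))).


p(2) = 1
k(1) = 2
h(2) = 6
g(6) = 13
f(13) = -25

-25


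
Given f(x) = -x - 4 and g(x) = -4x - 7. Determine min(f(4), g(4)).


f(4) = -8
g(4) = -23
min = -23

-23


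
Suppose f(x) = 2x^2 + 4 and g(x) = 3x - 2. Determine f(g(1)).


g(1) = 1
f(1) = 2*(1)^2 + 4 = 6

6


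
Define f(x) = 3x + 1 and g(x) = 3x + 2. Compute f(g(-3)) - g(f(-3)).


2


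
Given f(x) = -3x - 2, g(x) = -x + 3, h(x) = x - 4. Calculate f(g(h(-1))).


h(-1) = -5
g(-5) = 8
f(8) = -26

-26


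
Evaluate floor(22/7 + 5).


8


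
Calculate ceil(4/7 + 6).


4/7 = 0.5714
0.5714 + 6 = 6.5714
ceil(6.5714) = 7

7


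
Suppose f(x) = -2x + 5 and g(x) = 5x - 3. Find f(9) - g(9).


-55


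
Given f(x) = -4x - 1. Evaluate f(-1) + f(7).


f(-1) = 3
f(7) = -29
Sum = -26

-26


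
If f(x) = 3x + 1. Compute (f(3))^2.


f(3) = 10
(10)^2 = 100

100


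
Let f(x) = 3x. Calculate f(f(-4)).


f(-4) = -12
f(-12) = -36

-36


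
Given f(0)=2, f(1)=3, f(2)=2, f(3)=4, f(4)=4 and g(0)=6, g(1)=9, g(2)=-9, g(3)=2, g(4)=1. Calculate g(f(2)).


f(2) = 2
g(2) = -9

-9


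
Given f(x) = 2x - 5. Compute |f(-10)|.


f(-10) = -25
|-25| = 25

25


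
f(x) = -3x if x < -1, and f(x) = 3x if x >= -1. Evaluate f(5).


15


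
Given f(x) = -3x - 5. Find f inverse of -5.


0


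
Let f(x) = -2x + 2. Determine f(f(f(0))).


f(0) = 2
f(2) = -2
f(-2) = 6

6


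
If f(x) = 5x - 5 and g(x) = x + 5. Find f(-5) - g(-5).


f(-5) = -30
g(-5) = 0
Difference = -30

-30


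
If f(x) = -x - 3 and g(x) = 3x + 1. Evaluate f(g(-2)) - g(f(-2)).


f(g(-2)) = 2
g(f(-2)) = -2
Difference = 4

4


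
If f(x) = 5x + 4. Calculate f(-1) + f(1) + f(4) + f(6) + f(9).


f(-1) = -1
f(1) = 9
f(4) = 24
f(6) = 34
f(9) = 49
Sum = 115

115


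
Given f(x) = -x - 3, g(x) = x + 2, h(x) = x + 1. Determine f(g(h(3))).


h(3) = 4
g(4) = 6
f(6) = -9

-9


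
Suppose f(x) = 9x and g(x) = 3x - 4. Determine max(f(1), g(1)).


f(1) = 9
g(1) = -1
max = 9

9


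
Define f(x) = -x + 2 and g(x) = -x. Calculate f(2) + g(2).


-2


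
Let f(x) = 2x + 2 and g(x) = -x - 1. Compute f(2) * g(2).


f(2) = 6
g(2) = -3
Product = -18

-18


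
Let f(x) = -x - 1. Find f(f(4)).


f(4) = -5
f(-5) = 4

4


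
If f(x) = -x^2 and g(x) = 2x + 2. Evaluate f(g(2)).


g(2) = 6
f(6) = (-1)*(6)^2 = -36

-36


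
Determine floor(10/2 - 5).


0


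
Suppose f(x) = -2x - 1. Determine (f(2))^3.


f(2) = -5
(-5)^3 = -125

-125


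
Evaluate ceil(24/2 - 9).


24/2 = 12
12 - 9 = 3
ceil(3) = 3

3


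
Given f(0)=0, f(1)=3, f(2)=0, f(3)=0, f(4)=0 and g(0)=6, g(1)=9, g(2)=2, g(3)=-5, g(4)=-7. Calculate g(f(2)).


f(2) = 0
g(0) = 6

6


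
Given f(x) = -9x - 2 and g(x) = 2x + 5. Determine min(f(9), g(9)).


f(9) = -83
g(9) = 23
min = -83

-83


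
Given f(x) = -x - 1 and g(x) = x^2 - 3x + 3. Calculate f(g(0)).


g(0) = 3
f(3) = -4

-4


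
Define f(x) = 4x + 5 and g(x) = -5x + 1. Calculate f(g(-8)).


g(-8) = 41
f(41) = 169

169


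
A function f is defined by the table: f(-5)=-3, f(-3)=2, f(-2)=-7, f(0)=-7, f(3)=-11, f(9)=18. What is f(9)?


Reading from the table at x = 9

18


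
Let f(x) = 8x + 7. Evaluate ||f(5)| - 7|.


40


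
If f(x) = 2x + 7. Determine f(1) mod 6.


f(1) = 9
9 mod 6 = 3

3


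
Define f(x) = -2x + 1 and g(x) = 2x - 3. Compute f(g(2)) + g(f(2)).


f(g(2)) = -1
g(f(2)) = -9
Sum = -10

-10


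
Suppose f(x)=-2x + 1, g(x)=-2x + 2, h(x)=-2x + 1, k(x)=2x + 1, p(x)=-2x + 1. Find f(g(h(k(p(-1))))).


-55


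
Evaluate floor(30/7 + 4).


30/7 = 4.2857
4.2857 + 4 = 8.2857
floor(8.2857) = 8

8


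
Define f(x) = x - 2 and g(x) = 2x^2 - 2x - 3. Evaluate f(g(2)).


-1


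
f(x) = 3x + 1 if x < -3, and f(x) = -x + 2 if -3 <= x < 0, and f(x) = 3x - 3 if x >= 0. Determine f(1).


1 satisfies x >= 0
f(1) = 0

0


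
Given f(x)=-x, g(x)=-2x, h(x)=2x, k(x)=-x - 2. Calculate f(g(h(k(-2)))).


k(-2) = 0
h(0) = 0
g(0) = 0
f(0) = 0

0


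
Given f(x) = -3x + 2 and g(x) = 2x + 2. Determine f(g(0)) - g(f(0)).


f(g(0)) = -4
g(f(0)) = 6
Difference = -10

-10


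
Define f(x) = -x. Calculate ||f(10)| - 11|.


f(10) = -10
|-10| = 10
|10 - 11| = 1

1


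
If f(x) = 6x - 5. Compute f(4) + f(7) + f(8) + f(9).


148


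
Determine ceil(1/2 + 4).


1/2 = 0.5
0.5 + 4 = 4.5
ceil(4.5) = 5

5


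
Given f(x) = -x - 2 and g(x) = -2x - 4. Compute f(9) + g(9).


f(9) = -11
g(9) = -22
Sum = -33

-33


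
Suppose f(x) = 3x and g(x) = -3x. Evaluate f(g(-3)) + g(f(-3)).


f(g(-3)) = 27
g(f(-3)) = 27
Sum = 54

54


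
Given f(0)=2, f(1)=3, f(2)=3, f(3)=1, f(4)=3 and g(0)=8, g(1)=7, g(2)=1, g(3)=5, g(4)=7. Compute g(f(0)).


f(0) = 2
g(2) = 1

1


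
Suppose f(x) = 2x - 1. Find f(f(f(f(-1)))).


f(-1) = -3
f(-3) = -7
f(-7) = -15
f(-15) = -31

-31


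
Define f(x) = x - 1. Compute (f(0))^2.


f(0) = -1
(-1)^2 = 1

1


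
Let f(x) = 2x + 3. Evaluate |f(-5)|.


f(-5) = -7
|-7| = 7

7


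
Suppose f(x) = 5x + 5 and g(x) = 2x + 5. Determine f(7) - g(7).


f(7) = 40
g(7) = 19
Difference = 21

21


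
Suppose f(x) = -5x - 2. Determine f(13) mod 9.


f(13) = -67
-67 mod 9 = 5

5


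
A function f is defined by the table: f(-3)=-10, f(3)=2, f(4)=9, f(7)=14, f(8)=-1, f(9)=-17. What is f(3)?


Reading from the table at x = 3

2


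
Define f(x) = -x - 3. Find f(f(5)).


f(5) = -8
f(-8) = 5

5


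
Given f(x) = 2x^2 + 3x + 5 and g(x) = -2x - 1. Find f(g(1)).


14


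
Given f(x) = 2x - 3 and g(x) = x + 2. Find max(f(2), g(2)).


f(2) = 1
g(2) = 4
max = 4

4


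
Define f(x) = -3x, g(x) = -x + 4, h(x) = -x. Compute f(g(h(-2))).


h(-2) = 2
g(2) = 2
f(2) = -6

-6


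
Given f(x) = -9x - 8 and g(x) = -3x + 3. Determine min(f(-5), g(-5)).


f(-5) = 37
g(-5) = 18
min = 18

18


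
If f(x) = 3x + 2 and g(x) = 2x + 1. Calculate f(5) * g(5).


f(5) = 17
g(5) = 11
Product = 187

187


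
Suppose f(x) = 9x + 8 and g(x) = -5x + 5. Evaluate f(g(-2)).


g(-2) = 15
f(15) = 143

143


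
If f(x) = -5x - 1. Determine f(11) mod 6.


f(11) = -56
-56 mod 6 = 4

4


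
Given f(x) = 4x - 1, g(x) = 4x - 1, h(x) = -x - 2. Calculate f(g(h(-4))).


h(-4) = 2
g(2) = 7
f(7) = 27

27


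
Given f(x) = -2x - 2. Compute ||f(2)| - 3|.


f(2) = -6
|-6| = 6
|6 - 3| = 3

3


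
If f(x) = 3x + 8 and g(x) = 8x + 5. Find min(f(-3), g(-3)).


f(-3) = -1
g(-3) = -19
min = -19

-19


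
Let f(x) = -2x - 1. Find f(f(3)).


13


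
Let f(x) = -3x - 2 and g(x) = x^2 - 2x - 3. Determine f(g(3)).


g(3) = 0
f(0) = -2

-2


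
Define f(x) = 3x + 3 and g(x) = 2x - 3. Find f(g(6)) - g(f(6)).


f(g(6)) = 30
g(f(6)) = 39
Difference = -9

-9


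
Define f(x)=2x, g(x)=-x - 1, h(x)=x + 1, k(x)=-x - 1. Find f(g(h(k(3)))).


k(3) = -4
h(-4) = -3
g(-3) = 2
f(2) = 4

4


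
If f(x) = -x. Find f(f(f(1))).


f(1) = -1
f(-1) = 1
f(1) = -1

-1


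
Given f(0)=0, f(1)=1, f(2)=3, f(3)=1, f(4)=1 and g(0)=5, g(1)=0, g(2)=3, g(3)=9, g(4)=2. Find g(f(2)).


f(2) = 3
g(3) = 9

9


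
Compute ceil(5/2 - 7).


5/2 = 2.5
2.5 - 7 = -4.5
ceil(-4.5) = -4

-4


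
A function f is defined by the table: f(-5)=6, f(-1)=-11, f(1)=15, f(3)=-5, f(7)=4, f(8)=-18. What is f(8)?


Reading from the table at x = 8

-18


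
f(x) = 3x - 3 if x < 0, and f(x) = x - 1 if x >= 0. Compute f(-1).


-6


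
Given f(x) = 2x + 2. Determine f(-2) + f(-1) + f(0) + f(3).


f(-2) = -2
f(-1) = 0
f(0) = 2
f(3) = 8
Sum = 8

8


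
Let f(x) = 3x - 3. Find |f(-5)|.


f(-5) = -18
|-18| = 18

18


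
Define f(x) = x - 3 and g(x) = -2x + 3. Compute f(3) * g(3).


f(3) = 0
g(3) = -3
Product = 0

0


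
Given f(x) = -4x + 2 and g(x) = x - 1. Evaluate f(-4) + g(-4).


13


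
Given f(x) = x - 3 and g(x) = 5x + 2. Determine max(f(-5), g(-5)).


f(-5) = -8
g(-5) = -23
max = -8

-8


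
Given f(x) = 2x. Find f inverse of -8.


Solve 2x = -8
x = (-8) / 2 = -4

-4


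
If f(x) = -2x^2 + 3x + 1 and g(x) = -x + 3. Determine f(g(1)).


g(1) = 2
f(2) = (-2)*(2)^2 + 3*(2) + 1 = -1

-1


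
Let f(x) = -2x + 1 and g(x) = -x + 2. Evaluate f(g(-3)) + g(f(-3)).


f(g(-3)) = -9
g(f(-3)) = -5
Sum = -14

-14


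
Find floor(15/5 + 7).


15/5 = 3
3 + 7 = 10
floor(10) = 10

10


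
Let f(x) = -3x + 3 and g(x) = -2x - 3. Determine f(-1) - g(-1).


f(-1) = 6
g(-1) = -1
Difference = 7

7


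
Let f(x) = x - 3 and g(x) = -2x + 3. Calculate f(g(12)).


g(12) = -21
f(-21) = -24

-24


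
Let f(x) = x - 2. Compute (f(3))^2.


f(3) = 1
(1)^2 = 1

1


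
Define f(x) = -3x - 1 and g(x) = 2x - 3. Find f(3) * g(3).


-30


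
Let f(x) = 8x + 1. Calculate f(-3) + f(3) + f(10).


f(-3) = -23
f(3) = 25
f(10) = 81
Sum = 83

83


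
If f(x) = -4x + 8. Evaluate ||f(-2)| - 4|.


f(-2) = 16
|16| = 16
|16 - 4| = 12

12


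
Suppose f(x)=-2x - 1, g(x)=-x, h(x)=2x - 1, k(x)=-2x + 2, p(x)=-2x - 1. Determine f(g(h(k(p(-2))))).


p(-2) = 3
k(3) = -4
h(-4) = -9
g(-9) = 9
f(9) = -19

-19


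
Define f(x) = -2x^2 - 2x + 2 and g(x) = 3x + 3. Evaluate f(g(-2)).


-10


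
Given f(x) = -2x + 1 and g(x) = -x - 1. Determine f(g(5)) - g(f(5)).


f(g(5)) = 13
g(f(5)) = 8
Difference = 5

5


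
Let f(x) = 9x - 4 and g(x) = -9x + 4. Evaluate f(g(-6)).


g(-6) = 58
f(58) = 518

518


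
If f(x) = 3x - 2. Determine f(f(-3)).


f(-3) = -11
f(-11) = -35

-35


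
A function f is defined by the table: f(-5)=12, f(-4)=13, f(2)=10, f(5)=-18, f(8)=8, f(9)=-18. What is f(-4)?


Reading from the table at x = -4

13


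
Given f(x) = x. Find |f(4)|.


f(4) = 4
|4| = 4

4


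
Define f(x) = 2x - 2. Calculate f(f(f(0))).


f(0) = -2
f(-2) = -6
f(-6) = -14

-14


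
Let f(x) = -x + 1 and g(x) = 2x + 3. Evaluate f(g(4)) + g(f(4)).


f(g(4)) = -10
g(f(4)) = -3
Sum = -13

-13


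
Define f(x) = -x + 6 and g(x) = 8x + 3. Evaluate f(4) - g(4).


f(4) = 2
g(4) = 35
Difference = -33

-33
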